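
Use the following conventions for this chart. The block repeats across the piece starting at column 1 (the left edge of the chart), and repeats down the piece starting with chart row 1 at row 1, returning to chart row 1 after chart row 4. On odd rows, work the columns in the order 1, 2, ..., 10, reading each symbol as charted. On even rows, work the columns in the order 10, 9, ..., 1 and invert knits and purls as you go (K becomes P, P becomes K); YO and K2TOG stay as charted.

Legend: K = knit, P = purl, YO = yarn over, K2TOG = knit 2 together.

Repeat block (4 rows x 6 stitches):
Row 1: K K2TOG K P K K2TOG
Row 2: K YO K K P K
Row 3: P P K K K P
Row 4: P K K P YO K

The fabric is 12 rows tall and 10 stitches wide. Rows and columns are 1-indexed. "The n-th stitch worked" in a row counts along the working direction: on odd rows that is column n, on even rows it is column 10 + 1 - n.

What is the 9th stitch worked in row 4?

Stitch:
P

Derivation:
Row 4 uses chart row ((4-1) mod 4)+1 = 4. Row 4 is even, so WS.
Chart row 4 tiled across columns 1-10: P K K P YO K P K K P
Wrong side: read the tiled row from column 10 down to 1 and exchange K with P (leave YO, K2TOG).
Row 4 as worked: K P P K P YO K P P K
Stitch 9 in working order -> P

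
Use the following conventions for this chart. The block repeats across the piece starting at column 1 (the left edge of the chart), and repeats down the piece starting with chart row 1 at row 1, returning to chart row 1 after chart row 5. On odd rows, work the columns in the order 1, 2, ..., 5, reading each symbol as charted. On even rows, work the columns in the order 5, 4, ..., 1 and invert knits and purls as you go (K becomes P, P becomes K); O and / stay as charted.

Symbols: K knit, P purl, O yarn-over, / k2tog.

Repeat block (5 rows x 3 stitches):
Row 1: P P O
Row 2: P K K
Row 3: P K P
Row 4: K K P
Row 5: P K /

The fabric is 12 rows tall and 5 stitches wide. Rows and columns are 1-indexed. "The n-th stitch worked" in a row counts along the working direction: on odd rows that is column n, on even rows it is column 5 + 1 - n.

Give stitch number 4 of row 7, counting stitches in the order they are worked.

Row 7: (7-1) mod 5 = 1, so use chart row 2. Odd row -> RS.
Chart row 2 tiled across columns 1-5: P K K P K
Right side: take the tiled row as-is (worked left to right from column 1).
Stitch 4 in working order -> P

Stitch:
P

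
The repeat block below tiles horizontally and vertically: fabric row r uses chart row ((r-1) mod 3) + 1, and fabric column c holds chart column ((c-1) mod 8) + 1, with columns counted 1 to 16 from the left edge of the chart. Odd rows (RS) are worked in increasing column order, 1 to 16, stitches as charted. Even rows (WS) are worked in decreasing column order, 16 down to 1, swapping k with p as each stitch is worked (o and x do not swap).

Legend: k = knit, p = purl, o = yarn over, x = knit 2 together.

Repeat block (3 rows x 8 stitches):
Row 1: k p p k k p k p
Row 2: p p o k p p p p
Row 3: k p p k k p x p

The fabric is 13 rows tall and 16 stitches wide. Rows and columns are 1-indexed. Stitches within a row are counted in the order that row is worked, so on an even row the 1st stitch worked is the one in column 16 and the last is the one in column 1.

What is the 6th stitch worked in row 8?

Stitch:
o

Derivation:
For row 8: chart row = ((8-1) mod 3) + 1 = 2; this is a WS (even) row.
Chart row 2 tiled across columns 1-16: p p o k p p p p p p o k p p p p
WS row: flip the tiled sequence (start at column 16) and apply k<->p; o and x stay.
Row 8 as worked: k k k k p o k k k k k k p o k k
Stitch 6 in working order -> o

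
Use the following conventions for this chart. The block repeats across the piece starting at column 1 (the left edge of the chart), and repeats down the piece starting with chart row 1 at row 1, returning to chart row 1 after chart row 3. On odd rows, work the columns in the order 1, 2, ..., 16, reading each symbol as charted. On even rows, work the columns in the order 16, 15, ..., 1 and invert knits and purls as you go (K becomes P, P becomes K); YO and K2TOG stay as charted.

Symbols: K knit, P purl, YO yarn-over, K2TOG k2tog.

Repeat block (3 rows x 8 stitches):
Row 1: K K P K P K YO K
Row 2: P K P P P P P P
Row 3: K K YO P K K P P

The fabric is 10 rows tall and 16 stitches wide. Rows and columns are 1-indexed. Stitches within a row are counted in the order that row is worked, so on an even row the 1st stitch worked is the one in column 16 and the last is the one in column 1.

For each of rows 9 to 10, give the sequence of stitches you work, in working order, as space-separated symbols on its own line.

Rows as worked:
K K YO P K K P P K K YO P K K P P
P YO P K P K P P P YO P K P K P P

Derivation:
Row 9: chart row 3, RS - tile across columns 1-16 and work as-is.
Row 10: chart row 1, WS - tiled (columns 1-16): K K P K P K YO K K K P K P K YO K; work from column 16 back to 1 with K<->P swapped.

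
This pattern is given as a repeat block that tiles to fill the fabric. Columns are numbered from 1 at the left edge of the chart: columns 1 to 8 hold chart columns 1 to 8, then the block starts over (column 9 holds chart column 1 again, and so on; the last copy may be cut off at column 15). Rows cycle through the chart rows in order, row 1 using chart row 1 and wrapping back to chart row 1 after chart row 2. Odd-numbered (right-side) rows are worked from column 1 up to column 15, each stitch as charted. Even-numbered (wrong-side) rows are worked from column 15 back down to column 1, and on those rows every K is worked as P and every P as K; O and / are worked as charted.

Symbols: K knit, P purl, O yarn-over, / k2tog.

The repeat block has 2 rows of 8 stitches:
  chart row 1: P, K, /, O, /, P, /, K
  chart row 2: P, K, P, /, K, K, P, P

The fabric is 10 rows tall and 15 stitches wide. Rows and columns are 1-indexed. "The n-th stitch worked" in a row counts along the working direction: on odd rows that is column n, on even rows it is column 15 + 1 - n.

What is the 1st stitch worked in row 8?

Row 8 uses chart row ((8-1) mod 2)+1 = 2. Row 8 is even, so WS.
Chart row 2 tiled across columns 1-15: P K P / K K P P P K P / K K P
Wrong side: read the tiled row from column 15 down to 1 and exchange K with P (leave O, /).
Row 8 as worked: K P P / K P K K K P P / K P K
Stitch 1 in working order -> K

Stitch:
K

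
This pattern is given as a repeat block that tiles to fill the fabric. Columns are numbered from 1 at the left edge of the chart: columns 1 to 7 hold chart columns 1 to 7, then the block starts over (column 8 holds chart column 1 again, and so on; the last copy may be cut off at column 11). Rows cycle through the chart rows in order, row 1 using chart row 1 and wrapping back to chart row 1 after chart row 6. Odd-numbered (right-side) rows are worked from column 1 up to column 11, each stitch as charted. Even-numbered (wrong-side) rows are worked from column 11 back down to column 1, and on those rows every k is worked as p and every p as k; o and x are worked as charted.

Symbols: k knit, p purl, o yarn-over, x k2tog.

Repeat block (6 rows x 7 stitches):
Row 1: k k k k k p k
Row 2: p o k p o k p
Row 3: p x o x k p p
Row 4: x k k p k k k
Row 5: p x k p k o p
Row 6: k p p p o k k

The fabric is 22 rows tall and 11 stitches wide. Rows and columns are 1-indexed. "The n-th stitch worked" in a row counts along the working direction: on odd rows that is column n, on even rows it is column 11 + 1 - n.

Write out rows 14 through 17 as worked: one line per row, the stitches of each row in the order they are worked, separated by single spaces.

Row 14: chart row 2, WS - tiled (columns 1-11): p o k p o k p p o k p; work from column 11 back to 1 with k<->p swapped.
Row 15: chart row 3, RS - tile across columns 1-11 and work as-is.
Row 16: chart row 4, WS - tiled (columns 1-11): x k k p k k k x k k p; work from column 11 back to 1 with k<->p swapped.
Row 17: chart row 5, RS - tile across columns 1-11 and work as-is.

Rows as worked:
k p o k k p o k p o k
p x o x k p p p x o x
k p p x p p p k p p x
p x k p k o p p x k p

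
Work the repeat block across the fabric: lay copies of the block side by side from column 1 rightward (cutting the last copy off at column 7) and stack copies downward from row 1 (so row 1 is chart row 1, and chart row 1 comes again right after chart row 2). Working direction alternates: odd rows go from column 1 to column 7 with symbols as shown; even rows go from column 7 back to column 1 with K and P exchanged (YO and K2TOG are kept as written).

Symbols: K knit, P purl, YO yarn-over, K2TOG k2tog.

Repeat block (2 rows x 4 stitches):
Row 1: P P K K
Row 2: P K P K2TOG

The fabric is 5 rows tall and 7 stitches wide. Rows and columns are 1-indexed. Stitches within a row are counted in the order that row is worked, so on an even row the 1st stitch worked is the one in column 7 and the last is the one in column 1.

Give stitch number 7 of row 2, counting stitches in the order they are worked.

Row 2: (2-1) mod 2 = 1, so use chart row 2. Even row -> WS.
Chart row 2 tiled across columns 1-7: P K P K2TOG P K P
Wrong side: read the tiled row from column 7 down to 1 and exchange K with P (leave YO, K2TOG).
Row 2 as worked: K P K K2TOG K P K
Counting 7 along the worked row gives K.

== STITCH ==
K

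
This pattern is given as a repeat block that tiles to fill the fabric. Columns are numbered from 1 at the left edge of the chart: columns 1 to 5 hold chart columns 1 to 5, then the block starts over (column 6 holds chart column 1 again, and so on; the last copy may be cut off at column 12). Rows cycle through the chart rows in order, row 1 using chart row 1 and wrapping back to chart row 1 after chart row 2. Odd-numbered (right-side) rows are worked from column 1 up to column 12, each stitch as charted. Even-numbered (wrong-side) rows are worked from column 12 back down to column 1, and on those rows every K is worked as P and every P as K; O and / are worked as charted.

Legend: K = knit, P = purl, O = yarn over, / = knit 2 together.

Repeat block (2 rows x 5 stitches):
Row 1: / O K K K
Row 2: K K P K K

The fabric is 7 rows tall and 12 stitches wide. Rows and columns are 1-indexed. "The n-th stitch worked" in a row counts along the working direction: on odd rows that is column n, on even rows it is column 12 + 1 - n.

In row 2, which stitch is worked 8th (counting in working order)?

Stitch:
P

Derivation:
For row 2: chart row = ((2-1) mod 2) + 1 = 2; this is a WS (even) row.
Chart row 2 tiled across columns 1-12: K K P K K K K P K K K K
Wrong side: read the tiled row from column 12 down to 1 and exchange K with P (leave O, /).
Row 2 as worked: P P P P K P P P P K P P
Stitch 8 in working order -> P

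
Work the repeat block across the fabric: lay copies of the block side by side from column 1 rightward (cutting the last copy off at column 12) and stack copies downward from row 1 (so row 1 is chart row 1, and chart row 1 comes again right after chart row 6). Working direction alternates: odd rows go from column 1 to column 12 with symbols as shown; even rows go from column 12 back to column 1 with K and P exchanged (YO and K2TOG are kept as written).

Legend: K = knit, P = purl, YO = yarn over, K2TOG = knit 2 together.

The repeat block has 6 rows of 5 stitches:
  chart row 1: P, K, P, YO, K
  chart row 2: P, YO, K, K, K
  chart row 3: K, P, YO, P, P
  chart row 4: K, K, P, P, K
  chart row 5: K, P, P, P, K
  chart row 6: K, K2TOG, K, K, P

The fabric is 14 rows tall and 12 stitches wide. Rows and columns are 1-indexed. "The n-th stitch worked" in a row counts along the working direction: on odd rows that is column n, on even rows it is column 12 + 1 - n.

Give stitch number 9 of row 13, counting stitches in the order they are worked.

== STITCH ==
YO

Derivation:
For row 13: chart row = ((13-1) mod 6) + 1 = 1; this is a RS (odd) row.
Chart row 1 tiled across columns 1-12: P K P YO K P K P YO K P K
RS row: no reversal, no swap; stitch n worked = column n.
Stitch 9 in working order -> YO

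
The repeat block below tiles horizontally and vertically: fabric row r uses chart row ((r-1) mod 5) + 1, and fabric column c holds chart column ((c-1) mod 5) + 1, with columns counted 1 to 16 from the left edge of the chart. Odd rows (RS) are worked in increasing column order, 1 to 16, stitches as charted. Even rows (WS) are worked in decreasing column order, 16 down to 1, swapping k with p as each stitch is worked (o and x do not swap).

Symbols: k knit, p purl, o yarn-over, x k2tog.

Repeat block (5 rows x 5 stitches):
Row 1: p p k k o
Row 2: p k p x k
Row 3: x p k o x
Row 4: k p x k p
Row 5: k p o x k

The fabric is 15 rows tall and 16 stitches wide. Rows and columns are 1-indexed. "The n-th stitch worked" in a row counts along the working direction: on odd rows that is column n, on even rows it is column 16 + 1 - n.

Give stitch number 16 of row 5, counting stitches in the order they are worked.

Row 5 uses chart row ((5-1) mod 5)+1 = 5. Row 5 is odd, so RS.
Chart row 5 tiled across columns 1-16: k p o x k k p o x k k p o x k k
Right side: take the tiled row as-is (worked left to right from column 1).
Counting 16 along the worked row gives k.

Stitch:
k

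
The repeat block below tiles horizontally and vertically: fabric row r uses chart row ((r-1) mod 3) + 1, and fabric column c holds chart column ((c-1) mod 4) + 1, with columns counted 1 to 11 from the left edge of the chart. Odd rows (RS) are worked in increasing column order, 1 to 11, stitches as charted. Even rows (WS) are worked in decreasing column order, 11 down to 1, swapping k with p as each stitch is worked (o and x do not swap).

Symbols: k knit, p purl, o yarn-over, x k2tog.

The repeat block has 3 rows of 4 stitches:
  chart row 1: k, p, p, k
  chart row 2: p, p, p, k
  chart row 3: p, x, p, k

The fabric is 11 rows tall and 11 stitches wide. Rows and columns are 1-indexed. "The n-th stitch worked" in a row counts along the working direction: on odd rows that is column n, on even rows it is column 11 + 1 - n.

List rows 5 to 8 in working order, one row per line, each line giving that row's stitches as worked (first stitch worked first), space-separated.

== ROWS AS WORKED ==
p p p k p p p k p p p
k x k p k x k p k x k
k p p k k p p k k p p
k k k p k k k p k k k

Derivation:
Row 5: chart row 2, RS - tile across columns 1-11 and work as-is.
Row 6: chart row 3, WS - tiled (columns 1-11): p x p k p x p k p x p; work from column 11 back to 1 with k<->p swapped.
Row 7: chart row 1, RS - tile across columns 1-11 and work as-is.
Row 8: chart row 2, WS - tiled (columns 1-11): p p p k p p p k p p p; work from column 11 back to 1 with k<->p swapped.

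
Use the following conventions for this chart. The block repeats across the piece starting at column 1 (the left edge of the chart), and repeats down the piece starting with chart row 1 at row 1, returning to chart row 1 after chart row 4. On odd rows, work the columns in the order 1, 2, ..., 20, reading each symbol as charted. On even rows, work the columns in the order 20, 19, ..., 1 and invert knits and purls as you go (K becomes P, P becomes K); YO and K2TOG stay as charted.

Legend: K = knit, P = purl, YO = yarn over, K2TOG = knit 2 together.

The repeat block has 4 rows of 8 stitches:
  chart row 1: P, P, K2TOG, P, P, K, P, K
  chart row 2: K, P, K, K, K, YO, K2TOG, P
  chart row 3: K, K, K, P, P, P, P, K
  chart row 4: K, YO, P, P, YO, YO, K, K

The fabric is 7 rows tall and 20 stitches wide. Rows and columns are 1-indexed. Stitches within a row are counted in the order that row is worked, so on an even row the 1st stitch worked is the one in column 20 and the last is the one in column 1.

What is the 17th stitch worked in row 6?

For row 6: chart row = ((6-1) mod 4) + 1 = 2; this is a WS (even) row.
Chart row 2 tiled across columns 1-20: K P K K K YO K2TOG P K P K K K YO K2TOG P K P K K
WS row: flip the tiled sequence (start at column 20) and apply K<->P; YO and K2TOG stay.
Row 6 as worked: P P K P K K2TOG YO P P P K P K K2TOG YO P P P K P
Counting 17 along the worked row gives P.

Stitch:
P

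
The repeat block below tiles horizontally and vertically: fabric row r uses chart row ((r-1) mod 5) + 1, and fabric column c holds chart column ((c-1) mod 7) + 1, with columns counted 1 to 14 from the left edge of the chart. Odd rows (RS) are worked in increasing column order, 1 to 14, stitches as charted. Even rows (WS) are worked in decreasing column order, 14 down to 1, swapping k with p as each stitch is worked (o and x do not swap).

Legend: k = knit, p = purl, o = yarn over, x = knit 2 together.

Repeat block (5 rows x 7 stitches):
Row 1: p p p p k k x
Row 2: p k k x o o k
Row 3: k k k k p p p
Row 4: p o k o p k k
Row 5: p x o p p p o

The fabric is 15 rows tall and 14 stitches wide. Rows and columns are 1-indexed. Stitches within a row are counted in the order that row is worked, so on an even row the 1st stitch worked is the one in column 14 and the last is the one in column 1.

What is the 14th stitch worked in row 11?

Result:
x

Derivation:
Row 11: (11-1) mod 5 = 0, so use chart row 1. Odd row -> RS.
Chart row 1 tiled across columns 1-14: p p p p k k x p p p p k k x
RS row: no reversal, no swap; stitch n worked = column n.
Counting 14 along the worked row gives x.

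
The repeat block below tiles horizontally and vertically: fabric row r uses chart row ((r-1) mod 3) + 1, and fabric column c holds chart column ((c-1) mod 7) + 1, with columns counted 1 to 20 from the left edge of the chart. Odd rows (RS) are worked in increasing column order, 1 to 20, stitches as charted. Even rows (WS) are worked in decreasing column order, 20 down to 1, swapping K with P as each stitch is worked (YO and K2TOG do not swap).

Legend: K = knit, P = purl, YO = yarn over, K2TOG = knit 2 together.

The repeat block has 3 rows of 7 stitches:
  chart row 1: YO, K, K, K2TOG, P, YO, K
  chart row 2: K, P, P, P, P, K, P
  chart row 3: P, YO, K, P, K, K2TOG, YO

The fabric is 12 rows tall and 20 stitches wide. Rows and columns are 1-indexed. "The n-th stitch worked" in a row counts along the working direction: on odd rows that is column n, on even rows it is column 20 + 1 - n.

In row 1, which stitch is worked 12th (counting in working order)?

== STITCH ==
P

Derivation:
For row 1: chart row = ((1-1) mod 3) + 1 = 1; this is a RS (odd) row.
Chart row 1 tiled across columns 1-20: YO K K K2TOG P YO K YO K K K2TOG P YO K YO K K K2TOG P YO
Right side: take the tiled row as-is (worked left to right from column 1).
Stitch 12 in working order -> P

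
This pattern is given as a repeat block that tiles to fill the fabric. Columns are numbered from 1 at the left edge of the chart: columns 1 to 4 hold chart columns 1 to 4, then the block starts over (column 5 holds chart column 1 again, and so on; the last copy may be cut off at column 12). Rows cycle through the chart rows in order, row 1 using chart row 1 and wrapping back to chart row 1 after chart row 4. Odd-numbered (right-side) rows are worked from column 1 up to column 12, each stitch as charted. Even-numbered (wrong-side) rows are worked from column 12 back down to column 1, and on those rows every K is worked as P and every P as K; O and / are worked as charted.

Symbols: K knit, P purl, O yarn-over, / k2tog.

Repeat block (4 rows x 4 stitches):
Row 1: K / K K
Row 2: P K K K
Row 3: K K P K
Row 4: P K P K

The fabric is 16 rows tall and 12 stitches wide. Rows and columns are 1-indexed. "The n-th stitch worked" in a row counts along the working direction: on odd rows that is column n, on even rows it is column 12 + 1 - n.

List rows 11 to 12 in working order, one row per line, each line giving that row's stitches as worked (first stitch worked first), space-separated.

Row 11: chart row 3, RS - tile across columns 1-12 and work as-is.
Row 12: chart row 4, WS - tiled (columns 1-12): P K P K P K P K P K P K; work from column 12 back to 1 with K<->P swapped.

Result:
K K P K K K P K K K P K
P K P K P K P K P K P K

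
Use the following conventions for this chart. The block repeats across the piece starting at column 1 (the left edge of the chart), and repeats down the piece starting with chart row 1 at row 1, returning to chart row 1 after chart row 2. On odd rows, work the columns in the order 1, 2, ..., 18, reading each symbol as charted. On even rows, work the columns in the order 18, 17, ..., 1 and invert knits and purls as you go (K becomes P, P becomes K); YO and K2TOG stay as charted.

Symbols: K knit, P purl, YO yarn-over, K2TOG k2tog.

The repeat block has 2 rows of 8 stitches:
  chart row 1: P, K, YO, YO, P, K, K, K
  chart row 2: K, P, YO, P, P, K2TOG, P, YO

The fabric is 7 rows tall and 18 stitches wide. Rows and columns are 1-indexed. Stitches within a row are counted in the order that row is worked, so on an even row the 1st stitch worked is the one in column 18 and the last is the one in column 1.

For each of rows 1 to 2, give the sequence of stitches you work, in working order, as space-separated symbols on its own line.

Row 1: chart row 1, RS - tile across columns 1-18 and work as-is.
Row 2: chart row 2, WS - tiled (columns 1-18): K P YO P P K2TOG P YO K P YO P P K2TOG P YO K P; work from column 18 back to 1 with K<->P swapped.

Rows as worked:
P K YO YO P K K K P K YO YO P K K K P K
K P YO K K2TOG K K YO K P YO K K2TOG K K YO K P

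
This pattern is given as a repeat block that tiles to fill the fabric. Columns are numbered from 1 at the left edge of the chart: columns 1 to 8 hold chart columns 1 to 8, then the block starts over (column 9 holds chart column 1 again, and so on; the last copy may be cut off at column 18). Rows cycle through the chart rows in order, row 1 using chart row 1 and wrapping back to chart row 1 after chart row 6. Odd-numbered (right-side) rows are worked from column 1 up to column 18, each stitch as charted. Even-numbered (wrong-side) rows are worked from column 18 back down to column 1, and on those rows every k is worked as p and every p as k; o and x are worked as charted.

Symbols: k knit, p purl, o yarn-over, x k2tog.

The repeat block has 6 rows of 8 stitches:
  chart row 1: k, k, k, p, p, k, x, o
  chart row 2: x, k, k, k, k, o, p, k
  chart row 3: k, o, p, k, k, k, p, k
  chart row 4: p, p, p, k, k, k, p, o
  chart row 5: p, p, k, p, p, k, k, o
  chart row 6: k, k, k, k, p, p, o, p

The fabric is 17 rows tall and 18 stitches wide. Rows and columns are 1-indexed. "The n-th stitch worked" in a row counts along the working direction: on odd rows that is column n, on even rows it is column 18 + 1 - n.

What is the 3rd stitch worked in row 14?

Stitch:
p

Derivation:
Row 14 uses chart row ((14-1) mod 6)+1 = 2. Row 14 is even, so WS.
Chart row 2 tiled across columns 1-18: x k k k k o p k x k k k k o p k x k
WS: work from column 18 back to column 1 (reverse the tiled row), swapping k<->p (o and x unchanged).
Row 14 as worked: p x p k o p p p p x p k o p p p p x
The 3rd stitch worked is p.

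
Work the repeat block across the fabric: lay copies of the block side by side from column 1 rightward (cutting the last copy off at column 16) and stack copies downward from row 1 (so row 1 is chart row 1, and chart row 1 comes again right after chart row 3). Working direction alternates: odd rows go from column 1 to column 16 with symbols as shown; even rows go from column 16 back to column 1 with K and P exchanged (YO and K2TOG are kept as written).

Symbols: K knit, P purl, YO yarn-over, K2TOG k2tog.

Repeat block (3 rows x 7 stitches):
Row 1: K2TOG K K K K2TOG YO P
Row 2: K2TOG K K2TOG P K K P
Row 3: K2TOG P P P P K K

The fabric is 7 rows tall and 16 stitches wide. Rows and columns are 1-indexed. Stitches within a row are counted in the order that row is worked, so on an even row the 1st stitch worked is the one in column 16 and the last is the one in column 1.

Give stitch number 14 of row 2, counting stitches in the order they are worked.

For row 2: chart row = ((2-1) mod 3) + 1 = 2; this is a WS (even) row.
Chart row 2 tiled across columns 1-16: K2TOG K K2TOG P K K P K2TOG K K2TOG P K K P K2TOG K
WS row: flip the tiled sequence (start at column 16) and apply K<->P; YO and K2TOG stay.
Row 2 as worked: P K2TOG K P P K K2TOG P K2TOG K P P K K2TOG P K2TOG
Counting 14 along the worked row gives K2TOG.

== STITCH ==
K2TOG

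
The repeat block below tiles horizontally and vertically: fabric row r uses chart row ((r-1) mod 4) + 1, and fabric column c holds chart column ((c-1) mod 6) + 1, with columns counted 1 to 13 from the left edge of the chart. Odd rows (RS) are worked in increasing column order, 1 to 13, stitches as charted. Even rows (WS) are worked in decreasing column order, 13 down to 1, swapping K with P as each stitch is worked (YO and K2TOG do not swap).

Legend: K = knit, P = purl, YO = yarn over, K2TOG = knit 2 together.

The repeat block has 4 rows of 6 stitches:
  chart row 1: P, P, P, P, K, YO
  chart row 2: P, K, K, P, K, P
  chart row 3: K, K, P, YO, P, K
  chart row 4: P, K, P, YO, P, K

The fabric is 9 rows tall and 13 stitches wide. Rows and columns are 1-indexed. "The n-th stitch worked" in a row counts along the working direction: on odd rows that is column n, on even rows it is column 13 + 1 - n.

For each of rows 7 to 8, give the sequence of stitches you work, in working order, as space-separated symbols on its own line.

Rows as worked:
K K P YO P K K K P YO P K K
K P K YO K P K P K YO K P K

Derivation:
Row 7: chart row 3, RS - tile across columns 1-13 and work as-is.
Row 8: chart row 4, WS - tiled (columns 1-13): P K P YO P K P K P YO P K P; work from column 13 back to 1 with K<->P swapped.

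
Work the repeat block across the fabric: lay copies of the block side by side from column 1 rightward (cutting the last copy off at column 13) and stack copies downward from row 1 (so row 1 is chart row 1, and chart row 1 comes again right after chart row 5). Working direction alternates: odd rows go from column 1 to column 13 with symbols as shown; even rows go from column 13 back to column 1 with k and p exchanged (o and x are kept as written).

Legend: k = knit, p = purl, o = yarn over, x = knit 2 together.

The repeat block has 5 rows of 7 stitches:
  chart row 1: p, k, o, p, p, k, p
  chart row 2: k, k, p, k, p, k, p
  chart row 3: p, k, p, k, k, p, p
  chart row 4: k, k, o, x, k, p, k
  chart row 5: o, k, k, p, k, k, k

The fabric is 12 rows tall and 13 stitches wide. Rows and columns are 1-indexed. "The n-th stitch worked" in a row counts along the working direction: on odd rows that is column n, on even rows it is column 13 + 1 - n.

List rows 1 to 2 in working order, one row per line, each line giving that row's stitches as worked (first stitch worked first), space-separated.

Rows as worked:
p k o p p k p p k o p p k
p k p k p p k p k p k p p

Derivation:
Row 1: chart row 1, RS - tile across columns 1-13 and work as-is.
Row 2: chart row 2, WS - tiled (columns 1-13): k k p k p k p k k p k p k; work from column 13 back to 1 with k<->p swapped.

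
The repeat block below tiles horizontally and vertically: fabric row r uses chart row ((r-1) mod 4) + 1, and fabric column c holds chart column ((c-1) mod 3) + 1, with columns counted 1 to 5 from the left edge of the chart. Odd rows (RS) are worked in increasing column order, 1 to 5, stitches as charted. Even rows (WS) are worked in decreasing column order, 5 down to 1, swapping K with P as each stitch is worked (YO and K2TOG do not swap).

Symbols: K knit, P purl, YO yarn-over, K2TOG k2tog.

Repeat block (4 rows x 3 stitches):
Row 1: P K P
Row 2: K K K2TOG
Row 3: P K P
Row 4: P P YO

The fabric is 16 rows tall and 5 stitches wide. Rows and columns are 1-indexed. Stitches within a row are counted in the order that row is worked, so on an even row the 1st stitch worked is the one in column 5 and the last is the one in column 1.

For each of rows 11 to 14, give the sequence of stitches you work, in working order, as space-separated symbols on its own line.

Rows as worked:
P K P P K
K K YO K K
P K P P K
P P K2TOG P P

Derivation:
Row 11: chart row 3, RS - tile across columns 1-5 and work as-is.
Row 12: chart row 4, WS - tiled (columns 1-5): P P YO P P; work from column 5 back to 1 with K<->P swapped.
Row 13: chart row 1, RS - tile across columns 1-5 and work as-is.
Row 14: chart row 2, WS - tiled (columns 1-5): K K K2TOG K K; work from column 5 back to 1 with K<->P swapped.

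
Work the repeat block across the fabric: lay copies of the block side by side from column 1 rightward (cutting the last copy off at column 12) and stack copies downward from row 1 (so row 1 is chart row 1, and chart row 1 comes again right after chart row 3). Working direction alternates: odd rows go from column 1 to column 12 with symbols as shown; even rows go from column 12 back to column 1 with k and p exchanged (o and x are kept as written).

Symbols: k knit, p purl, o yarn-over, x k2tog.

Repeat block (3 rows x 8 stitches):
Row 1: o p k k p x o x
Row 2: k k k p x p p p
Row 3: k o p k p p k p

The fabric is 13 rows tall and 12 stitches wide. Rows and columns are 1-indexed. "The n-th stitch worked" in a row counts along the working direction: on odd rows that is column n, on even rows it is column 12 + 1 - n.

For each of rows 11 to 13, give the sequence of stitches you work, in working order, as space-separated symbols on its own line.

== ROWS AS WORKED ==
k k k p x p p p k k k p
p k o p k p k k p k o p
o p k k p x o x o p k k

Derivation:
Row 11: chart row 2, RS - tile across columns 1-12 and work as-is.
Row 12: chart row 3, WS - tiled (columns 1-12): k o p k p p k p k o p k; work from column 12 back to 1 with k<->p swapped.
Row 13: chart row 1, RS - tile across columns 1-12 and work as-is.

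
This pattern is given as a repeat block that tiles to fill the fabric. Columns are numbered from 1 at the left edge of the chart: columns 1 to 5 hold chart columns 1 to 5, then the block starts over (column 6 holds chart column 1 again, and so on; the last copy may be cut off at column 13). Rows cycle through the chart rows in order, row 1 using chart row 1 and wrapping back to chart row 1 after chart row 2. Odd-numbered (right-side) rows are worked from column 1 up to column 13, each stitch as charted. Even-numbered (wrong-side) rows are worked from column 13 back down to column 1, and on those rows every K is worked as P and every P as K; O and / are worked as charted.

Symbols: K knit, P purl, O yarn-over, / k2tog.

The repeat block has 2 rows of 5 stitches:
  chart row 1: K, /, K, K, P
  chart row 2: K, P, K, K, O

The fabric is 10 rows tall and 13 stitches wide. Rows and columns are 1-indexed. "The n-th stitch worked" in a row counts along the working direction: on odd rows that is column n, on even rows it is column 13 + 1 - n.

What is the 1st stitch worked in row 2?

== STITCH ==
P

Derivation:
For row 2: chart row = ((2-1) mod 2) + 1 = 2; this is a WS (even) row.
Chart row 2 tiled across columns 1-13: K P K K O K P K K O K P K
WS: work from column 13 back to column 1 (reverse the tiled row), swapping K<->P (O and / unchanged).
Row 2 as worked: P K P O P P K P O P P K P
The 1st stitch worked is P.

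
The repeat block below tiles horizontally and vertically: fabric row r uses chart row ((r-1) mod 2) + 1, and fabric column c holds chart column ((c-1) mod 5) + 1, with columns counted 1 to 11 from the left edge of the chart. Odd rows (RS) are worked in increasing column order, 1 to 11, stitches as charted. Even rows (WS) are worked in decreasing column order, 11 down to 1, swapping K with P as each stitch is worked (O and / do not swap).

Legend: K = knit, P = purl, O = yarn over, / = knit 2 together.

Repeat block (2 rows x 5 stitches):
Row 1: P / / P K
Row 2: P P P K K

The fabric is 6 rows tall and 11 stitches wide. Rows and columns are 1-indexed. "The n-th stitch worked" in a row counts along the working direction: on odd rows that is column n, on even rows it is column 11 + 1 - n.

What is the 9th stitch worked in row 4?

== STITCH ==
K

Derivation:
Row 4 uses chart row ((4-1) mod 2)+1 = 2. Row 4 is even, so WS.
Chart row 2 tiled across columns 1-11: P P P K K P P P K K P
WS: work from column 11 back to column 1 (reverse the tiled row), swapping K<->P (O and / unchanged).
Row 4 as worked: K P P K K K P P K K K
Counting 9 along the worked row gives K.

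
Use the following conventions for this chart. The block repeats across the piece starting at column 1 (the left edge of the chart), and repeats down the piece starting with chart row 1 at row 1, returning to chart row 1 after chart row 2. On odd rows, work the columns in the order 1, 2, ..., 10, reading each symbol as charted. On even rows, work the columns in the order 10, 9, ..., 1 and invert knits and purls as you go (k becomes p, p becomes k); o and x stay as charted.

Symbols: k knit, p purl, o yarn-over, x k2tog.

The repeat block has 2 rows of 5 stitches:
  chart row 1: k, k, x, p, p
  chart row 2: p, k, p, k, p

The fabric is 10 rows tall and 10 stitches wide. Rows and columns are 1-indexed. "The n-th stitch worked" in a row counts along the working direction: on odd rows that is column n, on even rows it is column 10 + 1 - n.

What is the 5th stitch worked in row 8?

== STITCH ==
k

Derivation:
Row 8 uses chart row ((8-1) mod 2)+1 = 2. Row 8 is even, so WS.
Chart row 2 tiled across columns 1-10: p k p k p p k p k p
Wrong side: read the tiled row from column 10 down to 1 and exchange k with p (leave o, x).
Row 8 as worked: k p k p k k p k p k
The 5th stitch worked is k.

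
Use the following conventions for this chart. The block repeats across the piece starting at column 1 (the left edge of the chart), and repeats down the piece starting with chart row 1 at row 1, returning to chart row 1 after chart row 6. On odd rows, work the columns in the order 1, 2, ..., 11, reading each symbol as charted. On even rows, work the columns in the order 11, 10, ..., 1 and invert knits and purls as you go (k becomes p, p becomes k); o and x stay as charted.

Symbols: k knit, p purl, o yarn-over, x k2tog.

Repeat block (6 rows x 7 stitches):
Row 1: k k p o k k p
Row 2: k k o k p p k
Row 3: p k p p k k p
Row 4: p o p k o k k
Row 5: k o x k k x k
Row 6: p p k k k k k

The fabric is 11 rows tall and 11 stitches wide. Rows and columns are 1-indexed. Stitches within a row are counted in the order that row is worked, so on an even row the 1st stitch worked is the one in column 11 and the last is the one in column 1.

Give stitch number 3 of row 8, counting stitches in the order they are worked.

== STITCH ==
p

Derivation:
Row 8: (8-1) mod 6 = 1, so use chart row 2. Even row -> WS.
Chart row 2 tiled across columns 1-11: k k o k p p k k k o k
Wrong side: read the tiled row from column 11 down to 1 and exchange k with p (leave o, x).
Row 8 as worked: p o p p p k k p o p p
Stitch 3 in working order -> p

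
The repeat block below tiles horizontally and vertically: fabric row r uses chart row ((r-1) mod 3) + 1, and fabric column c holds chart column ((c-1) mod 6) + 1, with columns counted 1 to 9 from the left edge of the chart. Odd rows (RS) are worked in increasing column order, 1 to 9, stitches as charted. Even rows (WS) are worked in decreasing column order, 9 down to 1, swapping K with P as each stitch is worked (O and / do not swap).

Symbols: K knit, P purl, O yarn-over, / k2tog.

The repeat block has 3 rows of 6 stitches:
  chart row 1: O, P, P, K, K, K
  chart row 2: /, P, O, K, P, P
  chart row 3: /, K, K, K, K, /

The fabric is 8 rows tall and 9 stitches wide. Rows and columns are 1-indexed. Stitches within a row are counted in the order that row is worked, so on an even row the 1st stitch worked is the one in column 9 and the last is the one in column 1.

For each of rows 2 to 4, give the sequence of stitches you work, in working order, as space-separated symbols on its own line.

Rows as worked:
O K / K K P O K /
/ K K K K / / K K
K K O P P P K K O

Derivation:
Row 2: chart row 2, WS - tiled (columns 1-9): / P O K P P / P O; work from column 9 back to 1 with K<->P swapped.
Row 3: chart row 3, RS - tile across columns 1-9 and work as-is.
Row 4: chart row 1, WS - tiled (columns 1-9): O P P K K K O P P; work from column 9 back to 1 with K<->P swapped.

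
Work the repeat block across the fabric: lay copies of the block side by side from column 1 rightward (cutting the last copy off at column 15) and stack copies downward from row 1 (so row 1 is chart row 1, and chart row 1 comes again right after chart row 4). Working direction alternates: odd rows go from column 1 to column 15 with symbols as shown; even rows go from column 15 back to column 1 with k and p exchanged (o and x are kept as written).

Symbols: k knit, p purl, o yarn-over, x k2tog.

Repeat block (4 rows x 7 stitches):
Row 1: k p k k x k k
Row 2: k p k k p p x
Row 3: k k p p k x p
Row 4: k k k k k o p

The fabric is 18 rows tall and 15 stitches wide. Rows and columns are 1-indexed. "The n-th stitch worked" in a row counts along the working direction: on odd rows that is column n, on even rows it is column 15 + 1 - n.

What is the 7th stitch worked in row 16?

Result:
p

Derivation:
For row 16: chart row = ((16-1) mod 4) + 1 = 4; this is a WS (even) row.
Chart row 4 tiled across columns 1-15: k k k k k o p k k k k k o p k
WS: work from column 15 back to column 1 (reverse the tiled row), swapping k<->p (o and x unchanged).
Row 16 as worked: p k o p p p p p k o p p p p p
Counting 7 along the worked row gives p.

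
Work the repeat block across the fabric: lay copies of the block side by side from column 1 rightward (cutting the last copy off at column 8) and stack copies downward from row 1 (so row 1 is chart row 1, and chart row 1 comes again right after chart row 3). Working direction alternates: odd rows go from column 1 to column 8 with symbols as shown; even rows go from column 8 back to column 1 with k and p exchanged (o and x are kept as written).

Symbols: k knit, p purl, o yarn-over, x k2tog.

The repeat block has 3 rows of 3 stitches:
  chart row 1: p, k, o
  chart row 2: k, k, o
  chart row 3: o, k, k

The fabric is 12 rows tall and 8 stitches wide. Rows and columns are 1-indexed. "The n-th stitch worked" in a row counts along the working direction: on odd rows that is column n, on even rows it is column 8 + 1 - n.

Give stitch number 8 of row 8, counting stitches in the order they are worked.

Row 8: (8-1) mod 3 = 1, so use chart row 2. Even row -> WS.
Chart row 2 tiled across columns 1-8: k k o k k o k k
WS row: flip the tiled sequence (start at column 8) and apply k<->p; o and x stay.
Row 8 as worked: p p o p p o p p
Stitch 8 in working order -> p

Stitch:
p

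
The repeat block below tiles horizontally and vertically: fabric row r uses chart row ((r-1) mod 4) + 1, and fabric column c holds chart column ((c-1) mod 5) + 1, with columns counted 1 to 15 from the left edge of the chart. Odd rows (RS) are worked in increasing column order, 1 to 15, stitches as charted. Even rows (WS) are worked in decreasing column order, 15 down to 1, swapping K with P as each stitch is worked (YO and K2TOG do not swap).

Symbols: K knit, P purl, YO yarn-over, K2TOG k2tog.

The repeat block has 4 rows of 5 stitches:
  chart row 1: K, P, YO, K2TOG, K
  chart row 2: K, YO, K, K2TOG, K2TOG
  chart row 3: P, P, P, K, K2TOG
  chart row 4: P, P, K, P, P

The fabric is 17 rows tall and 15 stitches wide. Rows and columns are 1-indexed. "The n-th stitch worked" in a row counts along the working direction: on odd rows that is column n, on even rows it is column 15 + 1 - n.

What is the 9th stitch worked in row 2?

== STITCH ==
YO

Derivation:
Row 2 uses chart row ((2-1) mod 4)+1 = 2. Row 2 is even, so WS.
Chart row 2 tiled across columns 1-15: K YO K K2TOG K2TOG K YO K K2TOG K2TOG K YO K K2TOG K2TOG
WS row: flip the tiled sequence (start at column 15) and apply K<->P; YO and K2TOG stay.
Row 2 as worked: K2TOG K2TOG P YO P K2TOG K2TOG P YO P K2TOG K2TOG P YO P
Counting 9 along the worked row gives YO.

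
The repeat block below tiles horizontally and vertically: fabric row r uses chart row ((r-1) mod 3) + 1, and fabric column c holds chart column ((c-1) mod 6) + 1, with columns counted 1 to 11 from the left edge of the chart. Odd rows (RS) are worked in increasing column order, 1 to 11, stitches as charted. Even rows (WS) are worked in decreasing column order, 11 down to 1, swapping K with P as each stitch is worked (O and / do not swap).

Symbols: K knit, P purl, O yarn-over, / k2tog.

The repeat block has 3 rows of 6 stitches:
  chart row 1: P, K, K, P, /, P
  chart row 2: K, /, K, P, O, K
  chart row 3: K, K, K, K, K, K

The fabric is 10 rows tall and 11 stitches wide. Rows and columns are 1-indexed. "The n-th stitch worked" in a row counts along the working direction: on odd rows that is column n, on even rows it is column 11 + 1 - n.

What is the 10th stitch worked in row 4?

== STITCH ==
P

Derivation:
For row 4: chart row = ((4-1) mod 3) + 1 = 1; this is a WS (even) row.
Chart row 1 tiled across columns 1-11: P K K P / P P K K P /
Wrong side: read the tiled row from column 11 down to 1 and exchange K with P (leave O, /).
Row 4 as worked: / K P P K K / K P P K
Counting 10 along the worked row gives P.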